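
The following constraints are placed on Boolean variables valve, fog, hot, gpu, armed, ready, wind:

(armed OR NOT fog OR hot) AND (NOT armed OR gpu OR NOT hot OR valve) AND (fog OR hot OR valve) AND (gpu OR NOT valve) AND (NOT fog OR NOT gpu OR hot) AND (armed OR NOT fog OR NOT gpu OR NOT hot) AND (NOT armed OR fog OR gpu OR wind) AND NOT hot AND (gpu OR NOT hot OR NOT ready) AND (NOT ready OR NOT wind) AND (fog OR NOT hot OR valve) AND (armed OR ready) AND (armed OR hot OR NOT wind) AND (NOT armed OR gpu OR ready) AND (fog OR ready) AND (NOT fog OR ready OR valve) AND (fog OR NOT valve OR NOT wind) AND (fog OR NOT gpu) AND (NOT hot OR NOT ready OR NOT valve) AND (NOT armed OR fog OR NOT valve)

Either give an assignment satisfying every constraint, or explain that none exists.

valve=F; fog=T; hot=F; gpu=F; armed=T; ready=T; wind=F

Unit clause (NOT hot) forces hot = False.
Set valve = False.
  then (fog OR hot OR valve) forces fog = True.
  then (NOT fog OR NOT gpu OR hot) forces gpu = False.
  then (NOT fog OR ready OR valve) forces ready = True.
  then (armed OR NOT fog OR hot) forces armed = True.
  then (NOT ready OR NOT wind) forces wind = False.
All clauses satisfied.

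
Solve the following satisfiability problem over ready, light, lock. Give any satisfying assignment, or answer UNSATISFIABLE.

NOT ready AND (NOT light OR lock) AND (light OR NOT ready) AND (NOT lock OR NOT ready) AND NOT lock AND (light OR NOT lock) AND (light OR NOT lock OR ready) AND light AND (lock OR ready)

Case ready = True:
  Clause (NOT ready) is falsified — contradiction.
Case ready = False:
  (NOT lock) forces lock = False.
  Clause (lock OR ready) is falsified — contradiction.
Both cases fail, so the formula is unsatisfiable.

Unsatisfiable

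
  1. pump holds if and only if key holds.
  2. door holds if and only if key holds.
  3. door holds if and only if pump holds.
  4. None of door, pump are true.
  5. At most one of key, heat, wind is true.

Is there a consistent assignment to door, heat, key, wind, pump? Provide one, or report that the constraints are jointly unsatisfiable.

door = False, heat = False, key = False, wind = True, pump = False

  (1) pump=F, key=F — same ✓
  (2) door=F, key=F — same ✓
  (3) door=F, pump=F — same ✓
  (4) {door, pump}: 0 true — none ✓
  (5) {key, heat, wind}: 1 true — at most one ✓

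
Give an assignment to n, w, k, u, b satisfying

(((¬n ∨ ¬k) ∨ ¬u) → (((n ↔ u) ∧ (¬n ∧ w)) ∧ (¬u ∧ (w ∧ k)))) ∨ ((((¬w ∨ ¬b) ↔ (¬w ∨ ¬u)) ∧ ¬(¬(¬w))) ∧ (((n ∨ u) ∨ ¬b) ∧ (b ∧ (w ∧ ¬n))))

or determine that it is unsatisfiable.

n = True, w = False, k = True, u = True, b = False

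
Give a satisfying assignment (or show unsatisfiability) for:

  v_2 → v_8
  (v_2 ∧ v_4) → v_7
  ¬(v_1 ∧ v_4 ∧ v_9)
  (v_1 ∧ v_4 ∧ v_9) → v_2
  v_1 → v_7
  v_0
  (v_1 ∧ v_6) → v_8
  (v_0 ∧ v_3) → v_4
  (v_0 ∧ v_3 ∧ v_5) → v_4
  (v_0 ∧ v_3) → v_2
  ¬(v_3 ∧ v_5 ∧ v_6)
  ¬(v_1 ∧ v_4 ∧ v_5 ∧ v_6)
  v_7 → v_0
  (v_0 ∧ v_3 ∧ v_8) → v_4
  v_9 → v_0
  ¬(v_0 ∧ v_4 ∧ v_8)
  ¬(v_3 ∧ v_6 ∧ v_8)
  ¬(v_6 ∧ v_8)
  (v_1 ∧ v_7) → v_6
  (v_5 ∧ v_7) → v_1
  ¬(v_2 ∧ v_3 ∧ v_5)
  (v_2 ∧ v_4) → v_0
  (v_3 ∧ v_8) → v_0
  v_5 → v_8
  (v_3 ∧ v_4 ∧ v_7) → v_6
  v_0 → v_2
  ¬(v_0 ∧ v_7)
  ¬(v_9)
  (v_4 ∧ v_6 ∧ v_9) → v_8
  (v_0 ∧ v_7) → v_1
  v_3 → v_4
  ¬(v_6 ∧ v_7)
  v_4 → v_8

v_0=T, v_1=F, v_2=T, v_3=F, v_4=F, v_5=T, v_6=F, v_7=F, v_8=T, v_9=F

Unit clause (v_0) forces v_0 = True.
In (¬v_0 ∨ ¬v_7) only ¬v_7 is left, so v_7 = False.
Unit clause (¬v_9) forces v_9 = False.
In (¬v_0 ∨ v_2) only v_2 is left, so v_2 = True.
In (¬v_1 ∨ v_7) only ¬v_1 is left, so v_1 = False.
In (¬v_2 ∨ v_8) only v_8 is left, so v_8 = True.
In (¬v_2 ∨ ¬v_4 ∨ v_7) only ¬v_4 is left, so v_4 = False.
In (¬v_6 ∨ ¬v_8) only ¬v_6 is left, so v_6 = False.
In (¬v_0 ∨ ¬v_3 ∨ v_4 ∨ ¬v_8) only ¬v_3 is left, so v_3 = False.
Set v_5 = True.
All clauses satisfied.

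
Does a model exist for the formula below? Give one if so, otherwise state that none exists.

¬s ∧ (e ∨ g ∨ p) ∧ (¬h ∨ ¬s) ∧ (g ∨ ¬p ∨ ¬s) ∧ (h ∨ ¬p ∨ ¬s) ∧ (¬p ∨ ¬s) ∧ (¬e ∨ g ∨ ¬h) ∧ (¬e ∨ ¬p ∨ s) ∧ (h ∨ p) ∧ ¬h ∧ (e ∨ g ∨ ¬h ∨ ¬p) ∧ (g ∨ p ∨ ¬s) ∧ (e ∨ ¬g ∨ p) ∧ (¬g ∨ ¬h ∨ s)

p = True, h = False, e = False, s = False, g = True

Unit clause (¬s) forces s = False.
Unit clause (¬h) forces h = False.
In (h ∨ p) only p is left, so p = True.
In (¬e ∨ ¬p ∨ s) only ¬e is left, so e = False.
Set g = True.
All clauses satisfied.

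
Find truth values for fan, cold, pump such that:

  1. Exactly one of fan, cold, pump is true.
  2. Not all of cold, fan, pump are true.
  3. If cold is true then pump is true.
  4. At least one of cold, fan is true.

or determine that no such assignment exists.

fan = True; cold = False; pump = False

  (1) {fan, cold, pump}: 1 true — exactly one ✓
  (2) {cold, fan, pump}: 1/3 true — not all ✓
  (3) cold=F ⇒ pump: vacuous ✓
  (4) {cold, fan}: 1 true — at least one ✓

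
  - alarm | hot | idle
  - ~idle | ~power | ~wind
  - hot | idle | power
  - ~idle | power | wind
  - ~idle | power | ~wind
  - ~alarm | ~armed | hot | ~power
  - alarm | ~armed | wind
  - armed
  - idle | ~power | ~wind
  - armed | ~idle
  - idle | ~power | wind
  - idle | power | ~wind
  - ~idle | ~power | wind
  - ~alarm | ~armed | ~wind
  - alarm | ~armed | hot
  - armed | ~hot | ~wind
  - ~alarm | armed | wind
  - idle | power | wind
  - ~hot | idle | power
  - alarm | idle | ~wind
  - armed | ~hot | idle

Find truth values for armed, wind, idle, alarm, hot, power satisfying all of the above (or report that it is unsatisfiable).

UNSATISFIABLE

Case wind = True:
  (armed) forces armed = True.
  (~alarm | ~armed | ~wind) forces alarm = False.
  (alarm | ~armed | hot) forces hot = True.
  (alarm | idle | ~wind) forces idle = True.
  (~idle | ~power | ~wind) forces power = False.
  Clause (~idle | power | ~wind) is falsified — contradiction.
Case wind = False:
  (armed) forces armed = True.
  (alarm | ~armed | wind) forces alarm = True.
  If power = True:
    (~alarm | ~armed | hot | ~power) forces hot = True.
    (idle | ~power | wind) forces idle = True.
    clause (~idle | ~power | wind) is falsified.
  If power = False:
    (~idle | power | wind) forces idle = False.
    clause (idle | power | wind) is falsified.
  Every sub-case reaches a contradiction.
Both cases fail, so the formula is unsatisfiable.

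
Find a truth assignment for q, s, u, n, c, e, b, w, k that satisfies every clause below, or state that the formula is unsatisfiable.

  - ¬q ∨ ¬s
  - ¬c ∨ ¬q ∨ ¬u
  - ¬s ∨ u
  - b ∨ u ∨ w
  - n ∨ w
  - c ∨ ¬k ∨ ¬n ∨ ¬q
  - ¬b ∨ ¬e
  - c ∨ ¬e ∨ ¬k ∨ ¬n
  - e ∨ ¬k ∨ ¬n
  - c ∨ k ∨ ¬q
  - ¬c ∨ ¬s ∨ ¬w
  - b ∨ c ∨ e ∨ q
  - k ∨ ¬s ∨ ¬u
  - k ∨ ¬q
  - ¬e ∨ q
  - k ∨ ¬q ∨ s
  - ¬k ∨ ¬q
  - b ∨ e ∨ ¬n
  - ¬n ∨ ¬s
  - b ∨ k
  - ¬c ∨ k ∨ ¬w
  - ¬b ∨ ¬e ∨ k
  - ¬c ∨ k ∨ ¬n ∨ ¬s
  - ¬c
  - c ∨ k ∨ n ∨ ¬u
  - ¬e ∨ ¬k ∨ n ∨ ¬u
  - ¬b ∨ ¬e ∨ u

Unit clause (¬c) forces c = False.
Try q = True:
  (¬q ∨ ¬s) forces s = False.
  (c ∨ k ∨ ¬q) forces k = True.
  clause (¬k ∨ ¬q) is falsified — backtrack.
So q = False.
  then (¬e ∨ q) forces e = False.
  then (b ∨ c ∨ e ∨ q) forces b = True.
Set s = False.
Set u = False.
Set n = True.
  then (e ∨ ¬k ∨ ¬n) forces k = False.
Set w = True.
All clauses satisfied.

q = False, s = False, u = False, n = True, c = False, e = False, b = True, w = True, k = False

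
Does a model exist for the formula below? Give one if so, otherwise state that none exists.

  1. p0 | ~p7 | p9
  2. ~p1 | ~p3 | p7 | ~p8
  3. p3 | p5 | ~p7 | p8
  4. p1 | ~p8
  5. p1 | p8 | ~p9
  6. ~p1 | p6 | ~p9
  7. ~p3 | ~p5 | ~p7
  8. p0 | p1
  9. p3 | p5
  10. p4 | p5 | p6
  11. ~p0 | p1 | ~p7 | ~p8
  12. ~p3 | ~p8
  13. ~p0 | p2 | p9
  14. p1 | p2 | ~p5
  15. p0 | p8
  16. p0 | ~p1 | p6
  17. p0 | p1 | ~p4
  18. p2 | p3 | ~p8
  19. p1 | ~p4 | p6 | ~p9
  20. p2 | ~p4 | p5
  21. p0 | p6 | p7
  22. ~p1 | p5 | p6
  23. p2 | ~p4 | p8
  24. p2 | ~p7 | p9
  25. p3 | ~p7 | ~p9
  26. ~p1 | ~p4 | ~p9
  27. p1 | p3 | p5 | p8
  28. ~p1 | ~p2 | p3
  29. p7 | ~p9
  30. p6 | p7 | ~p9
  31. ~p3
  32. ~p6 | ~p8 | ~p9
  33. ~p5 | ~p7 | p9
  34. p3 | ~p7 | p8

Unit clause (~p3) forces p3 = False.
In (p3 | p5) only p5 is left, so p5 = True.
Try p0 = False:
  (p0 | p1) forces p1 = True.
  (p0 | p8) forces p8 = True.
  (p0 | ~p1 | p6) forces p6 = True.
  (p2 | p3 | ~p8) forces p2 = True.
  clause (~p1 | ~p2 | p3) is falsified — backtrack.
So p0 = True.
Set p1 = False.
  then (p1 | ~p8) forces p8 = False.
  then (p1 | p8 | ~p9) forces p9 = False.
  then (~p0 | p2 | p9) forces p2 = True.
  then (~p5 | ~p7 | p9) forces p7 = False.
Set p4 = True.
Set p6 = False.
All clauses satisfied.

p0: True, p1: False, p2: True, p3: False, p4: True, p5: True, p6: False, p7: False, p8: False, p9: False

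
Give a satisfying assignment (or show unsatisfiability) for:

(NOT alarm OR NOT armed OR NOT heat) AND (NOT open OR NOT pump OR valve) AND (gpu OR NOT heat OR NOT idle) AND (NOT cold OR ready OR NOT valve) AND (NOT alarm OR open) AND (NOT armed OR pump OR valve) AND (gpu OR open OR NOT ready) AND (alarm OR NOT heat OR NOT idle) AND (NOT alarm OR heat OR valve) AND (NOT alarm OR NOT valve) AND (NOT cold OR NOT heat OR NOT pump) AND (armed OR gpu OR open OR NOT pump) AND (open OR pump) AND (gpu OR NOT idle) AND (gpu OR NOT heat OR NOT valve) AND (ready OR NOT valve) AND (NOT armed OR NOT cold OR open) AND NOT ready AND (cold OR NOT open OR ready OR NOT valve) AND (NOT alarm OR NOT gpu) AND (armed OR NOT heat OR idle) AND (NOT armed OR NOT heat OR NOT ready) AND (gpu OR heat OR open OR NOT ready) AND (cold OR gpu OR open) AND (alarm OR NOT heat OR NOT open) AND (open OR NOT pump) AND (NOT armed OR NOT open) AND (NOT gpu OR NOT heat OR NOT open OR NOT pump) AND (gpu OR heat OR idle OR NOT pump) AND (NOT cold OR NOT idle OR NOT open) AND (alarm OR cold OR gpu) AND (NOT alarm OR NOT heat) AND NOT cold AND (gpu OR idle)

idle: True, pump: False, gpu: True, valve: False, ready: False, open: True, cold: False, armed: False, heat: False, alarm: False

Unit clause (NOT ready) forces ready = False.
Unit clause (NOT cold) forces cold = False.
In (ready OR NOT valve) only NOT valve is left, so valve = False.
Set idle = True.
  then (gpu OR NOT idle) forces gpu = True.
  then (NOT alarm OR NOT gpu) forces alarm = False.
  then (alarm OR NOT heat OR NOT idle) forces heat = False.
Try pump = True:
  (NOT open OR NOT pump OR valve) forces open = False.
  clause (open OR NOT pump) is falsified — backtrack.
So pump = False.
  then (NOT armed OR pump OR valve) forces armed = False.
  then (open OR pump) forces open = True.
All clauses satisfied.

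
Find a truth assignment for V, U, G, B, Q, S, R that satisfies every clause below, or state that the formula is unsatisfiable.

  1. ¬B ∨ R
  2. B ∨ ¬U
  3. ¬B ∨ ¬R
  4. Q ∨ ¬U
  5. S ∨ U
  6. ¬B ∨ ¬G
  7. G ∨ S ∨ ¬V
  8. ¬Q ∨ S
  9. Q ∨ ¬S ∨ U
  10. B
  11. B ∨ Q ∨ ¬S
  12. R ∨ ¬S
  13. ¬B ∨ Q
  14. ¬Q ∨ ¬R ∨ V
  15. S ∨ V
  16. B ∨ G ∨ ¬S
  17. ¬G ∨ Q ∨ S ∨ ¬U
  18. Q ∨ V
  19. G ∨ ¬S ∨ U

Case B = True:
  (¬B ∨ R) forces R = True.
  Clause (¬B ∨ ¬R) is falsified — contradiction.
Case B = False:
  Clause (B) is falsified — contradiction.
Both cases fail, so the formula is unsatisfiable.

Unsatisfiable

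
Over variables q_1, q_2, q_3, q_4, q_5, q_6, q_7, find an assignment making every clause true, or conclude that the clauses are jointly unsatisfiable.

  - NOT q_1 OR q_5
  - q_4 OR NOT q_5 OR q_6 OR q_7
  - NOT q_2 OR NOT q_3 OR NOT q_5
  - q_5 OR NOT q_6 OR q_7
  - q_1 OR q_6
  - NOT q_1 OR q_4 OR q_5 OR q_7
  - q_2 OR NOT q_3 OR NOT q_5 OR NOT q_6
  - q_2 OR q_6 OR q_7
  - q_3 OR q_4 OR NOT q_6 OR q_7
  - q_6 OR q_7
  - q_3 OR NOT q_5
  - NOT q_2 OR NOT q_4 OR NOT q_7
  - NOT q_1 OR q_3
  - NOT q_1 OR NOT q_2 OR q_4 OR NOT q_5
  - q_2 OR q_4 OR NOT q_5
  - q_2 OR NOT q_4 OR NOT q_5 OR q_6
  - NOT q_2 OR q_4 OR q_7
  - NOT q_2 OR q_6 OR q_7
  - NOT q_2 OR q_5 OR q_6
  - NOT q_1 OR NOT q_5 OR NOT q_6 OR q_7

Set q_1 = False.
  then (q_1 OR q_6) forces q_6 = True.
Set q_2 = True.
Set q_3 = False.
  then (q_3 OR NOT q_5) forces q_5 = False.
  then (q_5 OR NOT q_6 OR q_7) forces q_7 = True.
  then (NOT q_2 OR NOT q_4 OR NOT q_7) forces q_4 = False.
All clauses satisfied.

q_1=F, q_2=T, q_3=F, q_4=F, q_5=F, q_6=T, q_7=T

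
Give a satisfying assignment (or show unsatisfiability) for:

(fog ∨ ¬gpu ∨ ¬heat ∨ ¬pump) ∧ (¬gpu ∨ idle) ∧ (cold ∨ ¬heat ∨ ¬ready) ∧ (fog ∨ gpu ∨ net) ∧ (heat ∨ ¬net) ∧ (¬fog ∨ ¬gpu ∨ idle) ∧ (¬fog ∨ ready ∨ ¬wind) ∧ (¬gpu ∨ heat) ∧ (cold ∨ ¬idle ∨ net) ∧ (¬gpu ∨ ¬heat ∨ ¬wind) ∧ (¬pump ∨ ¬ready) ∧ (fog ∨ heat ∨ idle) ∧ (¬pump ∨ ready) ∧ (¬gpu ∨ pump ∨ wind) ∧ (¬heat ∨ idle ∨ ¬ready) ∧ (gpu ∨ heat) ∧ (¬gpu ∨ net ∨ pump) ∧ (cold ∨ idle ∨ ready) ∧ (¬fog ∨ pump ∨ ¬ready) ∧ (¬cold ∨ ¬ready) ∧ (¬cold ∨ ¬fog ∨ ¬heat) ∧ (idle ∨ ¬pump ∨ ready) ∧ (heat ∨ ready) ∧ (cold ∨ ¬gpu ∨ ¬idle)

Set ready = False.
  then (¬pump ∨ ready) forces pump = False.
  then (heat ∨ ready) forces heat = True.
Set wind = False.
  then (¬gpu ∨ pump ∨ wind) forces gpu = False.
Try net = False:
  (fog ∨ gpu ∨ net) forces fog = True.
  (¬cold ∨ ¬fog ∨ ¬heat) forces cold = False.
  (cold ∨ ¬idle ∨ net) forces idle = False.
  clause (cold ∨ idle ∨ ready) is falsified — backtrack.
So net = True.
Set fog = False.
Set cold = True.
Set idle = True.
All clauses satisfied.

ready = False, pump = False, wind = False, net = True, gpu = False, heat = True, fog = False, cold = True, idle = True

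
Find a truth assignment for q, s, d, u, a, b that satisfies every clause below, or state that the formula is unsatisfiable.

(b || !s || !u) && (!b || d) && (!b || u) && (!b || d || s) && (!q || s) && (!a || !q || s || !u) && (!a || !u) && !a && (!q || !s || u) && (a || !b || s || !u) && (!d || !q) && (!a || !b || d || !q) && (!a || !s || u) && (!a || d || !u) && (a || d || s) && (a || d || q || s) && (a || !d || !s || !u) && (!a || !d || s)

Unit clause (!a) forces a = False.
Try q = True:
  (!q || s) forces s = True.
  (!q || !s || u) forces u = True.
  (b || !s || !u) forces b = True.
  (!b || d) forces d = True.
  clause (!d || !q) is falsified — backtrack.
So q = False.
Set s = True.
Set d = False.
  then (!b || d) forces b = False.
  then (b || !s || !u) forces u = False.
All clauses satisfied.

q=F, s=T, d=F, u=F, a=F, b=F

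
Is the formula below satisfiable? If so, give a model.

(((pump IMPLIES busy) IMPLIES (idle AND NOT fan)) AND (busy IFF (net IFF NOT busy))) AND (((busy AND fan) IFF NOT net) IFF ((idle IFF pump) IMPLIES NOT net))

Unsatisfiable — no assignment works.

Case busy = True: the formula simplifies to ((idle AND NOT fan) AND NOT net) AND ((fan IFF NOT net) IFF ((idle IFF pump) IMPLIES NOT net)).
  net = True: the conjunct NOT net is False.
  net = False: simplifies to (idle AND NOT fan) AND fan.
    fan = True: the conjunct NOT fan is False.
    fan = False: the conjunct fan is False.
Case busy = False: the formula simplifies to ((NOT pump IMPLIES (idle AND NOT fan)) AND NOT net) AND (net IFF ((idle IFF pump) IMPLIES NOT net)).
  net = True: the conjunct NOT net is False.
  net = False: the conjunct net IFF ((idle IFF pump) IMPLIES NOT net) becomes False IFF ((idle IFF pump) IMPLIES True) = False.
Both cases fail — unsatisfiable.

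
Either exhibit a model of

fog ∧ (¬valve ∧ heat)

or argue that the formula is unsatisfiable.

fog = True, heat = True, valve = False

  ¬valve ∧ heat = True
    ¬valve = True
Both conjuncts True, so the formula holds.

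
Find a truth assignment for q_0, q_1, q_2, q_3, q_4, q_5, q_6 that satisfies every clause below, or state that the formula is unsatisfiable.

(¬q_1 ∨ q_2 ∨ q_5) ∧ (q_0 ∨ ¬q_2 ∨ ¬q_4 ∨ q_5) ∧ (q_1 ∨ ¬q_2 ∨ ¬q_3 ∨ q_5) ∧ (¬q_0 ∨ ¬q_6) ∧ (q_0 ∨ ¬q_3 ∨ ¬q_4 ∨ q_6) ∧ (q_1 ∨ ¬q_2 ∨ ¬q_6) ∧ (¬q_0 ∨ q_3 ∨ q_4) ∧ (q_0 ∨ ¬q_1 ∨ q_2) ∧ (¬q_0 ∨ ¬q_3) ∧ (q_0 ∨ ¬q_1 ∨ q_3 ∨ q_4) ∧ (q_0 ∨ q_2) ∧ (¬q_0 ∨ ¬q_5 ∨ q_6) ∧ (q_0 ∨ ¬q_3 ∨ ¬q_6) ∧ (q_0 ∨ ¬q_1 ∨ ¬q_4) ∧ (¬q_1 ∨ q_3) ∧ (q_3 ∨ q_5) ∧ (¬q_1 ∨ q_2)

q_0 = False, q_1 = True, q_2 = True, q_3 = True, q_4 = False, q_5 = False, q_6 = False

Try q_0 = True:
  (¬q_0 ∨ ¬q_6) forces q_6 = False.
  (¬q_0 ∨ ¬q_3) forces q_3 = False.
  (¬q_0 ∨ q_3 ∨ q_4) forces q_4 = True.
  (¬q_0 ∨ ¬q_5 ∨ q_6) forces q_5 = False.
  clause (q_3 ∨ q_5) is falsified — backtrack.
So q_0 = False.
  then (q_0 ∨ q_2) forces q_2 = True.
Set q_1 = True.
  then (q_0 ∨ ¬q_1 ∨ ¬q_4) forces q_4 = False.
  then (¬q_1 ∨ q_3) forces q_3 = True.
  then (q_0 ∨ ¬q_3 ∨ ¬q_6) forces q_6 = False.
Set q_5 = False.
All clauses satisfied.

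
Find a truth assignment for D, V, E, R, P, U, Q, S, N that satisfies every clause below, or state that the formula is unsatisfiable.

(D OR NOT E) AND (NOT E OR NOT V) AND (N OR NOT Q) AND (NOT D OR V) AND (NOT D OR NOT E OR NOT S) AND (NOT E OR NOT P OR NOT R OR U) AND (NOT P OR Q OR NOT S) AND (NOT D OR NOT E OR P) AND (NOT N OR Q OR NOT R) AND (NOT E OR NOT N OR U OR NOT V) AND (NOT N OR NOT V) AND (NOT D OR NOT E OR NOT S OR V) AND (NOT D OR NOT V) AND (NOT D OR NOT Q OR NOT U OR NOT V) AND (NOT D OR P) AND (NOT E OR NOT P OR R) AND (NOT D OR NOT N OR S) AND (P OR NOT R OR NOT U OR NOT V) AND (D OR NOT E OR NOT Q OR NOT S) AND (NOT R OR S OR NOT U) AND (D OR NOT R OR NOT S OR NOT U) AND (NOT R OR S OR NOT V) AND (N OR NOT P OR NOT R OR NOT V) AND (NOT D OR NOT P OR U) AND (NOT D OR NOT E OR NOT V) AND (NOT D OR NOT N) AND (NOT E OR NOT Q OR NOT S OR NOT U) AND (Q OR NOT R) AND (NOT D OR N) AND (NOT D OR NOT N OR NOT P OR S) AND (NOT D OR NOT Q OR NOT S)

D = False, V = True, E = False, R = False, P = False, U = False, Q = False, S = False, N = False

Set D = False.
  then (D OR NOT E) forces E = False.
Set V = True.
  then (NOT N OR NOT V) forces N = False.
  then (N OR NOT Q) forces Q = False.
  then (Q OR NOT R) forces R = False.
Set P = False.
Set U = False.
Set S = False.
All clauses satisfied.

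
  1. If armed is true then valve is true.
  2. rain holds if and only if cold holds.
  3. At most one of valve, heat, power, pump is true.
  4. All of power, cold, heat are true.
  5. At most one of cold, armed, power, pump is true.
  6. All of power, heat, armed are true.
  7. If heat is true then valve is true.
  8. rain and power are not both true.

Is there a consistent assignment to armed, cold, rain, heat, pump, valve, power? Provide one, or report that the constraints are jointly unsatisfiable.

Unsatisfiable — no assignment works.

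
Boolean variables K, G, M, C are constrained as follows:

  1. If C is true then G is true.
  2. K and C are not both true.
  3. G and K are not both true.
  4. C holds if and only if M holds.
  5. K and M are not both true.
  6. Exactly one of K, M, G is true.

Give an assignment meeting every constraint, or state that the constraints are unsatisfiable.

K = False; G = True; M = False; C = False

  (1) C=F ⇒ G: vacuous ✓
  (2) K=F, C=F — not both ✓
  (3) G=T, K=F — not both ✓
  (4) C=F, M=F — same ✓
  (5) K=F, M=F — not both ✓
  (6) {K, M, G}: 1 true — exactly one ✓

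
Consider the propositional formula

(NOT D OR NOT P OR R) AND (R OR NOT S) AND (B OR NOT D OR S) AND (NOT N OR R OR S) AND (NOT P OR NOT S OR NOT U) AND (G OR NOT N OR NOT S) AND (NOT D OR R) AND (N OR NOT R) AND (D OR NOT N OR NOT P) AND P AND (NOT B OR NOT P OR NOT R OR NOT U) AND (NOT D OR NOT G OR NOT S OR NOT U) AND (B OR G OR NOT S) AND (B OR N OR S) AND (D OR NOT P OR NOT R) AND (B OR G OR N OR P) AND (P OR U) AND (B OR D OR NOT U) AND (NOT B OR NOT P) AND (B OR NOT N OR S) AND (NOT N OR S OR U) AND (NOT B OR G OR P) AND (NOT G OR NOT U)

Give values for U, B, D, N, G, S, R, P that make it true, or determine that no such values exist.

Unit clause (P) forces P = True.
In (NOT B OR NOT P) only NOT B is left, so B = False.
Try U = True:
  (NOT P OR NOT S OR NOT U) forces S = False.
  (B OR NOT D OR S) forces D = False.
  clause (B OR D OR NOT U) is falsified — backtrack.
So U = False.
Set D = True.
  then (NOT D OR NOT P OR R) forces R = True.
  then (B OR NOT D OR S) forces S = True.
  then (N OR NOT R) forces N = True.
  then (B OR G OR NOT S) forces G = True.
All clauses satisfied.

U: False, B: False, D: True, N: True, G: True, S: True, R: True, P: True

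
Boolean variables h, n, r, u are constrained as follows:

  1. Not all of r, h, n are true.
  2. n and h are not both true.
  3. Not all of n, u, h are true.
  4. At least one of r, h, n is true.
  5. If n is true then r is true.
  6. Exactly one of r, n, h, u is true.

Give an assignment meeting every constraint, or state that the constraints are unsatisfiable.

h: False, n: False, r: True, u: False

  (1) {r, h, n}: 1/3 true — not all ✓
  (2) n=F, h=F — not both ✓
  (3) {n, u, h}: 0/3 true — not all ✓
  (4) {r, h, n}: 1 true — at least one ✓
  (5) n=F ⇒ r: vacuous ✓
  (6) {r, n, h, u}: 1 true — exactly one ✓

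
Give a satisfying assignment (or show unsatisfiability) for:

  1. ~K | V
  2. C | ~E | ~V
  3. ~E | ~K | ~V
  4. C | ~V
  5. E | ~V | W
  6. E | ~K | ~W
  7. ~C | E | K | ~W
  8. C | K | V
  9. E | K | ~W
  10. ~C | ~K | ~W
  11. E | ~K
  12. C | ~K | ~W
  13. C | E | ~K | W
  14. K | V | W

C = True, E = True, V = True, W = True, K = False

Set C = True.
Set E = True.
Set V = True.
  then (~E | ~K | ~V) forces K = False.
Set W = True.
All clauses satisfied.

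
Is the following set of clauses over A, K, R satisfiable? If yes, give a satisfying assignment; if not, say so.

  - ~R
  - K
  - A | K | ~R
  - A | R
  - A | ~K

Unit clause (~R) forces R = False.
Unit clause (K) forces K = True.
In (A | R) only A is left, so A = True.
Check each clause:
  (~R): ~R holds.
  (K): K holds.
  (A | K | ~R): A holds.
  (A | R): A holds.
  (A | ~K): A holds.
All clauses satisfied.

A: True, K: True, R: False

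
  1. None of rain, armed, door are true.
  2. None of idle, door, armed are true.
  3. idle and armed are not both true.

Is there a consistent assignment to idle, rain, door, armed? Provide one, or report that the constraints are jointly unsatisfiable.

idle = False, rain = False, door = False, armed = False

  (1) {rain, armed, door}: 0 true — none ✓
  (2) {idle, door, armed}: 0 true — none ✓
  (3) idle=F, armed=F — not both ✓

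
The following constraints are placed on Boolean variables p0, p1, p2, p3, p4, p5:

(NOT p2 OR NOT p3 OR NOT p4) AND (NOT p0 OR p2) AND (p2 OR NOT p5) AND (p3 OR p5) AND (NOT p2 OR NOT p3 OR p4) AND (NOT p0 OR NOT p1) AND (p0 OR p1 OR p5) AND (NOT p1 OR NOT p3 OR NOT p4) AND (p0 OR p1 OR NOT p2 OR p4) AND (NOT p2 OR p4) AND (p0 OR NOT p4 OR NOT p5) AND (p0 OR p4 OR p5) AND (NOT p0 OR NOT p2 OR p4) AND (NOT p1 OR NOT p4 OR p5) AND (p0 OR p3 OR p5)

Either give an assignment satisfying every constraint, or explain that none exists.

p0=T, p1=F, p2=T, p3=F, p4=T, p5=T

Set p0 = True.
  then (NOT p0 OR p2) forces p2 = True.
  then (NOT p0 OR NOT p1) forces p1 = False.
  then (NOT p2 OR p4) forces p4 = True.
  then (NOT p2 OR NOT p3 OR NOT p4) forces p3 = False.
  then (p3 OR p5) forces p5 = True.
All clauses satisfied.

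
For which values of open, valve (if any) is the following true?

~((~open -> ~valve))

open=F, valve=T

  ~((~open -> ~valve)) = True
    ~open -> ~valve = False
      ~open = True
      ~valve = False
The formula evaluates to True.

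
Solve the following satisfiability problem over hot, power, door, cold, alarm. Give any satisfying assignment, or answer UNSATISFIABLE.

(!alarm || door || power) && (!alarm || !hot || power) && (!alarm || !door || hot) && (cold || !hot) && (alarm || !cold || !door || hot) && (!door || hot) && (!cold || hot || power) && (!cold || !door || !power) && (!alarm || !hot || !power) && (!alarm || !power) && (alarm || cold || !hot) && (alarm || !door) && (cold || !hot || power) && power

hot = False; power = True; door = False; cold = False; alarm = False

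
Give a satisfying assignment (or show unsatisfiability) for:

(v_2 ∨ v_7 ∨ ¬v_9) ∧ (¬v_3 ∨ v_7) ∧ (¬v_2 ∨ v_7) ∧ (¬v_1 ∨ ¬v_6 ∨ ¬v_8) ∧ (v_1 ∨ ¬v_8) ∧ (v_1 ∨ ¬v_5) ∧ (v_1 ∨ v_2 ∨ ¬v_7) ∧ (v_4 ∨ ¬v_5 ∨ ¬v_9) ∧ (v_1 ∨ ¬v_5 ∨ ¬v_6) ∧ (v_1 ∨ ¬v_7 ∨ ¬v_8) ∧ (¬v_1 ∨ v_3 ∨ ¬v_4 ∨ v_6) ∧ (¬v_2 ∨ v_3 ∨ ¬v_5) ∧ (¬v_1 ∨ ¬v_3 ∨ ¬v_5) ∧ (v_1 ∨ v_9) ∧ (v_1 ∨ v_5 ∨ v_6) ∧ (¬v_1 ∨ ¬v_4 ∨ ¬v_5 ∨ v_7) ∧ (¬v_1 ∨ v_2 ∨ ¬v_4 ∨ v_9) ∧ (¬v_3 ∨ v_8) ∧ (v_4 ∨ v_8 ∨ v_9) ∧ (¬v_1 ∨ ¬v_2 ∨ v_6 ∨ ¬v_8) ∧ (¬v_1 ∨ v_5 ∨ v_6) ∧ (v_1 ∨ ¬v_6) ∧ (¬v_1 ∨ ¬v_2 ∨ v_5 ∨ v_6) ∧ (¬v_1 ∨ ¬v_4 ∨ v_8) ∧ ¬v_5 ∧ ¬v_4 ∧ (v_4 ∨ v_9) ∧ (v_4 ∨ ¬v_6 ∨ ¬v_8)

v_1 = True, v_2 = False, v_3 = False, v_4 = False, v_5 = False, v_6 = True, v_7 = True, v_8 = False, v_9 = True

Unit clause (¬v_5) forces v_5 = False.
Unit clause (¬v_4) forces v_4 = False.
In (v_4 ∨ v_9) only v_9 is left, so v_9 = True.
Try v_1 = False:
  (v_1 ∨ ¬v_8) forces v_8 = False.
  (v_1 ∨ v_5 ∨ v_6) forces v_6 = True.
  clause (v_1 ∨ ¬v_6) is falsified — backtrack.
So v_1 = True.
  then (¬v_1 ∨ v_5 ∨ v_6) forces v_6 = True.
  then (v_4 ∨ ¬v_6 ∨ ¬v_8) forces v_8 = False.
  then (¬v_3 ∨ v_8) forces v_3 = False.
Set v_2 = False.
  then (v_2 ∨ v_7 ∨ ¬v_9) forces v_7 = True.
All clauses satisfied.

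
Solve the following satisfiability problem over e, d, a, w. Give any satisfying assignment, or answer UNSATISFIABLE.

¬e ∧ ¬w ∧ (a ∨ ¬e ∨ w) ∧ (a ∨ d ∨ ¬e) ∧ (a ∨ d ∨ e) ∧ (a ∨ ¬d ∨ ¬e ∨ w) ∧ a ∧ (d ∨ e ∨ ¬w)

e = False; d = True; a = True; w = False

Unit clause (¬e) forces e = False.
Unit clause (¬w) forces w = False.
Unit clause (a) forces a = True.
Set d = True.
Check each clause:
  (¬e): ¬e holds.
  (¬w): ¬w holds.
  (a ∨ ¬e ∨ w): a holds.
  (a ∨ d ∨ ¬e): a holds.
  (a ∨ d ∨ e): a holds.
  (a ∨ ¬d ∨ ¬e ∨ w): a holds.
  (a): a holds.
  (d ∨ e ∨ ¬w): d holds.
All clauses satisfied.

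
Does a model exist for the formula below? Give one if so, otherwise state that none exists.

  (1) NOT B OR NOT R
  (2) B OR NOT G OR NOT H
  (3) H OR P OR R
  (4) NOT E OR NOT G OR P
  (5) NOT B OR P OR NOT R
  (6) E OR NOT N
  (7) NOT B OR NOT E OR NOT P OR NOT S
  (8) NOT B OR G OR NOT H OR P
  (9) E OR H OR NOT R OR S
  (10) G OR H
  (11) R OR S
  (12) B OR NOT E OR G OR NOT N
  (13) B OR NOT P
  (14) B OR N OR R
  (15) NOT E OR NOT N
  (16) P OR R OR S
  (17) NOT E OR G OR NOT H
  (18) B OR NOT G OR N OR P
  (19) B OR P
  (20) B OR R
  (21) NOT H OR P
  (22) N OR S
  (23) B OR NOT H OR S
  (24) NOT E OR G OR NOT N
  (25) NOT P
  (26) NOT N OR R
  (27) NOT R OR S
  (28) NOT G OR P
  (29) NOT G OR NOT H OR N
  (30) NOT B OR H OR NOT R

UNSATISFIABLE

Case P = True:
  Clause (NOT P) is falsified — contradiction.
Case P = False:
  (B OR P) forces B = True.
  (NOT B OR NOT R) forces R = False.
  (H OR P OR R) forces H = True.
  Clause (NOT H OR P) is falsified — contradiction.
Both cases fail, so the formula is unsatisfiable.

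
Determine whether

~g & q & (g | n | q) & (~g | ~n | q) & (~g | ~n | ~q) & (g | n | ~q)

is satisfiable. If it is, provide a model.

Unit clause (~g) forces g = False.
Unit clause (q) forces q = True.
In (g | n | ~q) only n is left, so n = True.
Check each clause:
  (~g): ~g holds.
  (q): q holds.
  (g | n | q): n holds.
  (~g | ~n | q): ~g holds.
  (~g | ~n | ~q): ~g holds.
  (g | n | ~q): n holds.
All clauses satisfied.

n: True, g: False, q: True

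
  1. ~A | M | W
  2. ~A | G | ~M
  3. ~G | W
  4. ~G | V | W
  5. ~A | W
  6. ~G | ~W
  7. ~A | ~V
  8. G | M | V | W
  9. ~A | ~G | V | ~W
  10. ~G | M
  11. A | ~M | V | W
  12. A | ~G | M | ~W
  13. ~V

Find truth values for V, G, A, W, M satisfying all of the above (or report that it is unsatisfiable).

V = False; G = False; A = False; W = True; M = False

Unit clause (~V) forces V = False.
Try G = True:
  (~G | W) forces W = True.
  clause (~G | ~W) is falsified — backtrack.
So G = False.
Set A = False.
Try W = False:
  (G | M | V | W) forces M = True.
  clause (A | ~M | V | W) is falsified — backtrack.
So W = True.
Set M = False.
All clauses satisfied.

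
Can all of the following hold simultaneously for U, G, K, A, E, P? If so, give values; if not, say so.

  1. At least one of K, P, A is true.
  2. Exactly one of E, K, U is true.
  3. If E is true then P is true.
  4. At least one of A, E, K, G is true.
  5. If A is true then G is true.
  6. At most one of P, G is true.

U: False; G: True; K: True; A: False; E: False; P: False

  (1) {K, P, A}: 1 true — at least one ✓
  (2) {E, K, U}: 1 true — exactly one ✓
  (3) E=F ⇒ P: vacuous ✓
  (4) {A, E, K, G}: 2 true — at least one ✓
  (5) A=F ⇒ G: vacuous ✓
  (6) {P, G}: 1 true — at most one ✓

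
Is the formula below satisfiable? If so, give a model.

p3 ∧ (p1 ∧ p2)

p1=T, p2=T, p3=T

  p1 ∧ p2 = True
Both conjuncts True, so the formula holds.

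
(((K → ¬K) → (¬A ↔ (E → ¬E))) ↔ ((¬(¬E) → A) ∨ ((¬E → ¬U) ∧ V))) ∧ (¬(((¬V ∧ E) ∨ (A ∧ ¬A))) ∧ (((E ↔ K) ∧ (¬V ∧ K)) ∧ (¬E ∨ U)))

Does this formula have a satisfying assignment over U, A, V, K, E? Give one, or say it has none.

Case K = True: the formula simplifies to ((¬(¬E) → A) ∨ ((¬E → ¬U) ∧ V)) ∧ (¬(((¬V ∧ E) ∨ (A ∧ ¬A))) ∧ ((E ∧ ¬V) ∧ (¬E ∨ U))).
  E = True: simplifies to (A ∨ V) ∧ (¬((¬V ∨ (A ∧ ¬A))) ∧ (¬V ∧ U)).
    V = True: the conjunct ¬V is False.
    V = False: the conjunct ¬((¬V ∨ (A ∧ ¬A))) becomes ¬((True ∨ (A ∧ ¬A))) = False.
  E = False: the conjunct E is False.
Case K = False: the conjunct K is False.
Both cases fail — unsatisfiable.

Unsatisfiable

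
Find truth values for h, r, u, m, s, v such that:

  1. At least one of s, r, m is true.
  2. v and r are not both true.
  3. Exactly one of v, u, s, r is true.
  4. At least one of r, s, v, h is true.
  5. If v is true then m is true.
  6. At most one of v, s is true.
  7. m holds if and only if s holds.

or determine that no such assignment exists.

h: False; r: False; u: False; m: True; s: True; v: False

  (1) {s, r, m}: 2 true — at least one ✓
  (2) v=F, r=F — not both ✓
  (3) {v, u, s, r}: 1 true — exactly one ✓
  (4) {r, s, v, h}: 1 true — at least one ✓
  (5) v=F ⇒ m: vacuous ✓
  (6) {v, s}: 1 true — at most one ✓
  (7) m=T, s=T — same ✓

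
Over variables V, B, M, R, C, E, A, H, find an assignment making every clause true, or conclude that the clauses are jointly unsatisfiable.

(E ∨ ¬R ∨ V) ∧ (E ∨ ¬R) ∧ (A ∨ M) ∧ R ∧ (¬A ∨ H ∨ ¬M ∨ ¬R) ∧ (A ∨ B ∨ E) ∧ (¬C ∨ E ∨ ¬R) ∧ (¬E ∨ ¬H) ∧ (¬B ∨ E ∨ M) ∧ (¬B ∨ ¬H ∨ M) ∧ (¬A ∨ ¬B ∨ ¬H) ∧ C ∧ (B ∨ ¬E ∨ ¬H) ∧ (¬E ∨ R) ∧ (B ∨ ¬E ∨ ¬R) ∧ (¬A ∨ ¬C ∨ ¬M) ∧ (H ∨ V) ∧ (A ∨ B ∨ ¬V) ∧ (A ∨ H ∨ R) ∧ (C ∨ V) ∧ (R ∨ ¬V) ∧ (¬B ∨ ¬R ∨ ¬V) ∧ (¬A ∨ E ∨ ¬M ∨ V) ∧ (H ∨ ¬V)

Unsatisfiable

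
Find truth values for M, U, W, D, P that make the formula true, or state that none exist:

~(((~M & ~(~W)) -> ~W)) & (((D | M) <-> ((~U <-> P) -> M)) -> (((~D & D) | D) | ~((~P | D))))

M=F, U=F, W=T, D=T, P=T

  ~(((~M & ~(~W)) -> ~W)) = True
    (~M & ~(~W)) -> ~W = False
      ~M & ~(~W) = True
        ~M = True
        ~(~W) = True
          ~W = False
      ~W = False
  ((D | M) <-> ((~U <-> P) -> M)) -> (((~D & D) | D) | ~((~P | D))) = True
    (D | M) <-> ((~U <-> P) -> M) = False
      D | M = True
      (~U <-> P) -> M = False
        ~U <-> P = True
          ~U = True
    ((~D & D) | D) | ~((~P | D)) = True
      (~D & D) | D = True
        ~D & D = False
          ~D = False
      ~((~P | D)) = False
        ~P | D = True
          ~P = False
Both conjuncts True, so the formula holds.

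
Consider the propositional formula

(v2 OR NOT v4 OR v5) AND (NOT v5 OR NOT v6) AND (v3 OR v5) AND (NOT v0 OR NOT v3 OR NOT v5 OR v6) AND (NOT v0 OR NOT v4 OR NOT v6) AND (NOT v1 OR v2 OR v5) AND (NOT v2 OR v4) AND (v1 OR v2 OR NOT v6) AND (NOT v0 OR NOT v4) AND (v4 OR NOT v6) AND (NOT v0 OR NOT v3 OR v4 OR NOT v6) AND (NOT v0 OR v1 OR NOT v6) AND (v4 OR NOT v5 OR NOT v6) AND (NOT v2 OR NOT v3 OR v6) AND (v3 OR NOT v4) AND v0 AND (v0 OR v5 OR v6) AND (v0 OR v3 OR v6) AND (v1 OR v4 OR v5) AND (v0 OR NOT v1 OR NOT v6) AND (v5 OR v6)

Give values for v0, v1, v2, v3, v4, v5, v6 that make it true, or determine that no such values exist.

v0: True, v1: True, v2: False, v3: False, v4: False, v5: True, v6: False

Unit clause (v0) forces v0 = True.
In (NOT v0 OR NOT v4) only NOT v4 is left, so v4 = False.
In (v4 OR NOT v6) only NOT v6 is left, so v6 = False.
In (v5 OR v6) only v5 is left, so v5 = True.
In (NOT v0 OR NOT v3 OR NOT v5 OR v6) only NOT v3 is left, so v3 = False.
In (NOT v2 OR v4) only NOT v2 is left, so v2 = False.
Set v1 = True.
All clauses satisfied.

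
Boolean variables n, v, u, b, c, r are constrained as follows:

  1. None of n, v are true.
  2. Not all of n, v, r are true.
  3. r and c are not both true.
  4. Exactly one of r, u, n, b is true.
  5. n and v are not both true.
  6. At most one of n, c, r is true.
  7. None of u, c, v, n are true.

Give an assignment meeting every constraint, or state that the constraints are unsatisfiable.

n = False, v = False, u = False, b = True, c = False, r = False

  (1) {n, v}: 0 true — none ✓
  (2) {n, v, r}: 0/3 true — not all ✓
  (3) r=F, c=F — not both ✓
  (4) {r, u, n, b}: 1 true — exactly one ✓
  (5) n=F, v=F — not both ✓
  (6) {n, c, r}: 0 true — at most one ✓
  (7) {u, c, v, n}: 0 true — none ✓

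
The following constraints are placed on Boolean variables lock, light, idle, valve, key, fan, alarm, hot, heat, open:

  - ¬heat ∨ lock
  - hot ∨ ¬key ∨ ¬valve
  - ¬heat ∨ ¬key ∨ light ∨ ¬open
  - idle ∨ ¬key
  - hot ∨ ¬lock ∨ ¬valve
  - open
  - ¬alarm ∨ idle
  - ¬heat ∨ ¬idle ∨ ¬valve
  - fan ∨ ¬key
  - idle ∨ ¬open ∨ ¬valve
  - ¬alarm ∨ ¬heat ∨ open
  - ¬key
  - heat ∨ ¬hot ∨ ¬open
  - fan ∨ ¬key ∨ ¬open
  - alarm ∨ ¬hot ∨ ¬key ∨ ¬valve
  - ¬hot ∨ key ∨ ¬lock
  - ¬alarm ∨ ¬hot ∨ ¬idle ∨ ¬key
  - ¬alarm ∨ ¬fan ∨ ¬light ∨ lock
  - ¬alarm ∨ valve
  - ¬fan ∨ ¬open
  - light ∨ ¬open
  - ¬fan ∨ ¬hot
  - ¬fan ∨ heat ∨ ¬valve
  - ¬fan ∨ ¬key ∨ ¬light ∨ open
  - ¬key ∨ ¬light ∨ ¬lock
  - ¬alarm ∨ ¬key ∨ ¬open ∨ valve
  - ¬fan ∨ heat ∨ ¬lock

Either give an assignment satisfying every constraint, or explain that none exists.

lock = False; light = True; idle = True; valve = False; key = False; fan = False; alarm = False; hot = False; heat = False; open = True

Unit clause (open) forces open = True.
Unit clause (¬key) forces key = False.
In (¬fan ∨ ¬open) only ¬fan is left, so fan = False.
In (light ∨ ¬open) only light is left, so light = True.
Set lock = False.
  then (¬heat ∨ lock) forces heat = False.
  then (heat ∨ ¬hot ∨ ¬open) forces hot = False.
Set idle = True.
Set valve = False.
  then (¬alarm ∨ valve) forces alarm = False.
All clauses satisfied.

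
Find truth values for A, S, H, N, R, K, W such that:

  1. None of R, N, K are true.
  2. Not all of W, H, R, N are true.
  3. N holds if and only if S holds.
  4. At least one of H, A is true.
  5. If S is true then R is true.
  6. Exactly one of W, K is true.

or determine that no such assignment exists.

A = True; S = False; H = False; N = False; R = False; K = False; W = True

  (1) {R, N, K}: 0 true — none ✓
  (2) {W, H, R, N}: 1/4 true — not all ✓
  (3) N=F, S=F — same ✓
  (4) {H, A}: 1 true — at least one ✓
  (5) S=F ⇒ R: vacuous ✓
  (6) {W, K}: 1 true — exactly one ✓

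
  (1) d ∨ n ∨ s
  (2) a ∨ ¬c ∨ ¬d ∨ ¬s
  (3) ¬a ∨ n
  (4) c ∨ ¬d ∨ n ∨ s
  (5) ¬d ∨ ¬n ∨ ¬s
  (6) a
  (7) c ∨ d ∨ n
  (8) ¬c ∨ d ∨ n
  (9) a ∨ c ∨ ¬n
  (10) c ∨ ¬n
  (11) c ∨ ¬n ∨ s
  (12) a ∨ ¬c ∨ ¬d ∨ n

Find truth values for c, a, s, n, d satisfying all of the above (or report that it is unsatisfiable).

Unit clause (a) forces a = True.
In (¬a ∨ n) only n is left, so n = True.
In (c ∨ ¬n) only c is left, so c = True.
Set s = False.
Set d = True.
All clauses satisfied.

c=T, a=T, s=F, n=T, d=T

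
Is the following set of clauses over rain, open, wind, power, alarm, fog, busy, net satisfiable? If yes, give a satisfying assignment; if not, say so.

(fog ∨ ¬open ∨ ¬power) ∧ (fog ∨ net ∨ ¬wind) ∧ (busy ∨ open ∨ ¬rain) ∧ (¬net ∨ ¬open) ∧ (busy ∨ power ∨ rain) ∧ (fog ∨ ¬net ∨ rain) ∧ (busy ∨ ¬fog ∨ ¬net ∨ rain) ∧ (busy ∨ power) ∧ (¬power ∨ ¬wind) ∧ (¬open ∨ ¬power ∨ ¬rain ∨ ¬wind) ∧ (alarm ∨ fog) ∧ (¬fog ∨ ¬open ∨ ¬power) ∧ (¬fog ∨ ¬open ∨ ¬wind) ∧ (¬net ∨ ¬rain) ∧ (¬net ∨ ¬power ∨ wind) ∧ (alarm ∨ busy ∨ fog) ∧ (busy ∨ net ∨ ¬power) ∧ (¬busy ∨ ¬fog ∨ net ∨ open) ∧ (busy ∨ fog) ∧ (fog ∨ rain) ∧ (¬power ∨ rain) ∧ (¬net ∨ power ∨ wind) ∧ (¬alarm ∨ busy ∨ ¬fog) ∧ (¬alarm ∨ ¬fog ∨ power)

Set rain = True.
  then (¬net ∨ ¬rain) forces net = False.
Set open = False.
  then (busy ∨ open ∨ ¬rain) forces busy = True.
  then (¬busy ∨ ¬fog ∨ net ∨ open) forces fog = False.
  then (fog ∨ net ∨ ¬wind) forces wind = False.
  then (alarm ∨ fog) forces alarm = True.
Set power = False.
All clauses satisfied.

rain = True; open = False; wind = False; power = False; alarm = True; fog = False; busy = True; net = False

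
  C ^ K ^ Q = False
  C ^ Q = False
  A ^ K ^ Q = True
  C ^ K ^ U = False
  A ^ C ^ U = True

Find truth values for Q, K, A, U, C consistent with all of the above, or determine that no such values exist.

Q = False, K = False, A = True, U = False, C = False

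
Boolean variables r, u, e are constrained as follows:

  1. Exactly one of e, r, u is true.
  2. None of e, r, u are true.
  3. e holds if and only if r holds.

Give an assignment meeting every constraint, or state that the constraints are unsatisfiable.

No satisfying assignment exists.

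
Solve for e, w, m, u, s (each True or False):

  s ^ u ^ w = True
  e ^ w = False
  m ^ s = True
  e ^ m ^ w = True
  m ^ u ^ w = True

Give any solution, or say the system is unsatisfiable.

Adding constraints 1, 3, 5 mod 2: every variable appears an even number of times on the left, so the left side is 0.
But the right sides sum to 1 (mod 2). 0 ≠ 1 — the system is inconsistent.

No satisfying assignment exists.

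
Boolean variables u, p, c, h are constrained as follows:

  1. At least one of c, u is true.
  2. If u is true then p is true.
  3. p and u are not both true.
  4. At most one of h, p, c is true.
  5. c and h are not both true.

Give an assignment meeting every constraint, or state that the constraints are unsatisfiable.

u = False, p = False, c = True, h = False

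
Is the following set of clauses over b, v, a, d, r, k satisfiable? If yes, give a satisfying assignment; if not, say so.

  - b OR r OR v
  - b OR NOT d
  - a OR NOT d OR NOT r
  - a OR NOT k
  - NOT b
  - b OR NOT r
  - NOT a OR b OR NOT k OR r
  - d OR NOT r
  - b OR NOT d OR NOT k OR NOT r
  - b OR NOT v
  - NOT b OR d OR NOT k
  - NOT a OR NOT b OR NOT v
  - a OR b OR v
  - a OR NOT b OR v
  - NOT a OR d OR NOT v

Case b = True:
  Clause (NOT b) is falsified — contradiction.
Case b = False:
  (b OR NOT d) forces d = False.
  (b OR NOT r) forces r = False.
  (b OR r OR v) forces v = True.
  Clause (b OR NOT v) is falsified — contradiction.
Both cases fail, so the formula is unsatisfiable.

The formula is unsatisfiable.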